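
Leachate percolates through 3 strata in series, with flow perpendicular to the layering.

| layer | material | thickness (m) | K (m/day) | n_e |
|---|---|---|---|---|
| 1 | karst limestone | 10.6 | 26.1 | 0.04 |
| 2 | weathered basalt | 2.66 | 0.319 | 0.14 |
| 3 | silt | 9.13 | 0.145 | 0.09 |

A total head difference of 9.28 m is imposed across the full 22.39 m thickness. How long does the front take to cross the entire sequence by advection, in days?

12.5

With flow normal to the layers, continuity requires the same specific discharge q through every layer.
Σ(b_i/K_i) = 10.6/26.1 + 2.66/0.319 + 9.13/0.145 = 71.71 d.
q = Δh / Σ(b_i/K_i) = 9.28 / 71.71 = 0.1294 m/day.
In each layer the seepage velocity is v_i = q/n_i, so the layer transit time is t_i = b_i·n_i / q:
  layer 1 (karst limestone): t_1 = 10.6 × 0.04 / 0.1294 = 3.276 d
  layer 2 (weathered basalt): t_2 = 2.66 × 0.14 / 0.1294 = 2.878 d
  layer 3 (silt): t_3 = 9.13 × 0.09 / 0.1294 = 6.350 d
Total t = Σ t_i = 12.50 days.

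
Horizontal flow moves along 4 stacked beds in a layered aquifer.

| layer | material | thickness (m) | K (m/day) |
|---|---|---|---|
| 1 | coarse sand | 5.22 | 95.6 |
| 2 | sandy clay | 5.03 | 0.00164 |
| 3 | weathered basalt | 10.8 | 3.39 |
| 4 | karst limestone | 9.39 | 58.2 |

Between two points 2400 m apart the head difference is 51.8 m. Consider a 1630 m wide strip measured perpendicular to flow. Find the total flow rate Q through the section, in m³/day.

Flow is parallel to layering, so each bed carries its own Darcy discharge and the transmissivities add.
Σ(K_i·b_i) = 95.6×5.22 + 0.00164×5.03 + 3.39×10.8 + 58.2×9.39 = 1082 m²/day.
Hydraulic gradient i = Δh / L = 51.8 / 2400 = 0.02158.
Q = Σ(K_i·b_i) · W · i = 1082 × 1630 × 0.02158 = 38071 m³/day.

38100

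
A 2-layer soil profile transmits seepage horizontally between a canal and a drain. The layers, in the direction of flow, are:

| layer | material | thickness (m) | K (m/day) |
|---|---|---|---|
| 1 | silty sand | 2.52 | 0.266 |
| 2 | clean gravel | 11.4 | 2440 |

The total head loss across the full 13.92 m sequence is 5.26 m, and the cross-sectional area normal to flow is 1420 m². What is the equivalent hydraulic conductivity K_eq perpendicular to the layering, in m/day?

1.47

Flow is perpendicular to layering, so the layers act in series and the equivalent K is the thickness-weighted harmonic mean.
Total thickness L = 2.52 + 11.4 = 13.92 m.
Σ(b_i/K_i) = 2.52/0.266 + 11.4/2440 = 9.478 d.
K_eq = L / Σ(b_i/K_i) = 13.92 / 9.478 = 1.469 m/day.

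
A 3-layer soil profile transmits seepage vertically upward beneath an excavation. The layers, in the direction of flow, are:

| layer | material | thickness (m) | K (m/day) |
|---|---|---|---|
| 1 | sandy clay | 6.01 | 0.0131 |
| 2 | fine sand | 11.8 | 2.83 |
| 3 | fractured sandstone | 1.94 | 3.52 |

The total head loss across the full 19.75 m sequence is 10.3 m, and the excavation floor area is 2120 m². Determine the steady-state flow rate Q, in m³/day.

Flow is perpendicular to layering, so the layers act in series and the equivalent K is the thickness-weighted harmonic mean.
Total thickness L = 6.01 + 11.8 + 1.94 = 19.75 m.
Σ(b_i/K_i) = 6.01/0.0131 + 11.8/2.83 + 1.94/3.52 = 463.5 d.
K_eq = L / Σ(b_i/K_i) = 19.75 / 463.5 = 0.04261 m/day.
Q = K_eq · A · (Δh/L) = 0.04261 × 2120 × (10.3/19.75) = 47.11 m³/day.

47.1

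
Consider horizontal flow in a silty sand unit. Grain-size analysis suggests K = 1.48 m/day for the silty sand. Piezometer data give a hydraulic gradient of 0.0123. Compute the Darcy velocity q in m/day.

0.0182

Hydraulic gradient i = 0.0123.
Specific discharge q = K · i = 1.480 × 0.01230 = 0.01820 m/day.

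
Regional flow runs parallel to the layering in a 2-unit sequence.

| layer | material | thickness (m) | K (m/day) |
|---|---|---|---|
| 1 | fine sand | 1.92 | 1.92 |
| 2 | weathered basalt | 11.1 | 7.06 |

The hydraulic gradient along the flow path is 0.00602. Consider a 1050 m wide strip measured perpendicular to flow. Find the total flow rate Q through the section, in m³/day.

Flow is parallel to layering, so each bed carries its own Darcy discharge and the transmissivities add.
Σ(K_i·b_i) = 1.92×1.92 + 7.06×11.1 = 82.05 m²/day.
Hydraulic gradient i = 0.00602.
Q = Σ(K_i·b_i) · W · i = 82.05 × 1050 × 0.006020 = 518.7 m³/day.

519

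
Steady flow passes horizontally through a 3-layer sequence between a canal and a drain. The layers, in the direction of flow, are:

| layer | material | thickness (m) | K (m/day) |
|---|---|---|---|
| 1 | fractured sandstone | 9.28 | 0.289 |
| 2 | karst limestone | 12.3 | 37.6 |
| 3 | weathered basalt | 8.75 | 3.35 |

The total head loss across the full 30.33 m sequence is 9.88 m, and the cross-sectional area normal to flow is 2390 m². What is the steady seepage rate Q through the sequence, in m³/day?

Flow is perpendicular to layering, so the layers act in series and the equivalent K is the thickness-weighted harmonic mean.
Total thickness L = 9.28 + 12.3 + 8.75 = 30.33 m.
Σ(b_i/K_i) = 9.28/0.289 + 12.3/37.6 + 8.75/3.35 = 35.05 d.
K_eq = L / Σ(b_i/K_i) = 30.33 / 35.05 = 0.8653 m/day.
Q = K_eq · A · (Δh/L) = 0.8653 × 2390 × (9.88/30.33) = 673.7 m³/day.

674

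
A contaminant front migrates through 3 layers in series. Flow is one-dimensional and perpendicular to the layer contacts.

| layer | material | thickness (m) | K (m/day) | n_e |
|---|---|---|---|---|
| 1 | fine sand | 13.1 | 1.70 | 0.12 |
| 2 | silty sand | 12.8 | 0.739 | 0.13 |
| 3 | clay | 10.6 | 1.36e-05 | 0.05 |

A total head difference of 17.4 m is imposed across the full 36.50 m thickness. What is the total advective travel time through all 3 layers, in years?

With flow normal to the layers, continuity requires the same specific discharge q through every layer.
Σ(b_i/K_i) = 13.1/1.70 + 12.8/0.739 + 10.6/1.36e-05 = 7.794e+05 d.
q = Δh / Σ(b_i/K_i) = 17.4 / 7.794e+05 = 2.232e-05 m/day.
In each layer the seepage velocity is v_i = q/n_i, so the layer transit time is t_i = b_i·n_i / q:
  layer 1 (fine sand): t_1 = 13.1 × 0.12 / 2.232e-05 = 70418 d
  layer 2 (silty sand): t_2 = 12.8 × 0.13 / 2.232e-05 = 74539 d
  layer 3 (clay): t_3 = 10.6 × 0.05 / 2.232e-05 = 23741 d
Total t = Σ t_i = 1.687e+05 days = 461.9 years.

462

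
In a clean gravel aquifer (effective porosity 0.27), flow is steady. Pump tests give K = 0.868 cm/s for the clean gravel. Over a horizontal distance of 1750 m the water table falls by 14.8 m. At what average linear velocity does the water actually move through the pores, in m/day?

23.5

Convert K: 0.868 cm/s × 864 = 750.0 m/day.
Hydraulic gradient i = Δh / L = 14.8 / 1750 = 0.008457.
Darcy flux q = K · i = 750.0 × 0.008457 = 6.342 m/day.
Seepage velocity v = q / n_e = 6.342 / 0.27 = 23.49 m/day.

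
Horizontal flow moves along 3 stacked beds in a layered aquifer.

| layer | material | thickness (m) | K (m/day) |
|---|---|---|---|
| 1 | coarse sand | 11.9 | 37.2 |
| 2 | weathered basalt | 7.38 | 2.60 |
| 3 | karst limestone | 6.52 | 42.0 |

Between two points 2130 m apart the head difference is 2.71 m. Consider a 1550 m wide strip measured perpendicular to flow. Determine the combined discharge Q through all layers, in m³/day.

1450

Flow is parallel to layering, so each bed carries its own Darcy discharge and the transmissivities add.
Σ(K_i·b_i) = 37.2×11.9 + 2.60×7.38 + 42.0×6.52 = 735.7 m²/day.
Hydraulic gradient i = Δh / L = 2.71 / 2130 = 0.001272.
Q = Σ(K_i·b_i) · W · i = 735.7 × 1550 × 0.001272 = 1451 m³/day.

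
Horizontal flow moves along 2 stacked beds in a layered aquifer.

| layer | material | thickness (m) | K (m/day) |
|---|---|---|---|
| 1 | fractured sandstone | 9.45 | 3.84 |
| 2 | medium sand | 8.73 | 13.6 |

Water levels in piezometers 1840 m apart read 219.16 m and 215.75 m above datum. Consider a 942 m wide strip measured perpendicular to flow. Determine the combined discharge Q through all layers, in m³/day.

Flow is parallel to layering, so each bed carries its own Darcy discharge and the transmissivities add.
Σ(K_i·b_i) = 3.84×9.45 + 13.6×8.73 = 155.0 m²/day.
Hydraulic gradient i = (219.16 − 215.75) / 1840 = 3.41 / 1840 = 0.001853.
Q = Σ(K_i·b_i) · W · i = 155.0 × 942 × 0.001853 = 270.6 m³/day.

271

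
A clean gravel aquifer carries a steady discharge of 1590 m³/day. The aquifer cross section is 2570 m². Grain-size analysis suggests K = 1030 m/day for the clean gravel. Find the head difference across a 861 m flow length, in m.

From Q = K·A·i, i = Q / (K·A) = 1590 / (1030 × 2570) = 0.0006007.
Head loss Δh = i · L = 0.0006007 × 861 = 0.5172 m.

0.517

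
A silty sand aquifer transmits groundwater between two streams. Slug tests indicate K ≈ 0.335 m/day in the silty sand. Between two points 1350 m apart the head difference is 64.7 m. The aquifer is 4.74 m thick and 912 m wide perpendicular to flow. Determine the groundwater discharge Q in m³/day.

69.4

Cross-sectional area A = 912 × 4.74 = 4323 m².
Hydraulic gradient i = Δh / L = 64.7 / 1350 = 0.04793.
Darcy's law: Q = K · A · i = 0.3350 × 4323 × 0.04793 = 69.40 m³/day.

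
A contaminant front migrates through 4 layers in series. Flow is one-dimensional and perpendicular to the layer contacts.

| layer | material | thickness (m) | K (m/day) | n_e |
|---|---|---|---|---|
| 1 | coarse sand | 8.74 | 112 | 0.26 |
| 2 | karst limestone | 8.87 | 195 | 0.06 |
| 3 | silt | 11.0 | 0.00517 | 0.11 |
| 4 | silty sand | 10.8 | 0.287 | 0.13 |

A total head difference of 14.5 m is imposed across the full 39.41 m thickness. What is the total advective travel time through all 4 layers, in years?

With flow normal to the layers, continuity requires the same specific discharge q through every layer.
Σ(b_i/K_i) = 8.74/112 + 8.87/195 + 11.0/0.00517 + 10.8/0.287 = 2165 d.
q = Δh / Σ(b_i/K_i) = 14.5 / 2165 = 0.006696 m/day.
In each layer the seepage velocity is v_i = q/n_i, so the layer transit time is t_i = b_i·n_i / q:
  layer 1 (coarse sand): t_1 = 8.74 × 0.26 / 0.006696 = 339.4 d
  layer 2 (karst limestone): t_2 = 8.87 × 0.06 / 0.006696 = 79.48 d
  layer 3 (silt): t_3 = 11.0 × 0.11 / 0.006696 = 180.7 d
  layer 4 (silty sand): t_4 = 10.8 × 0.13 / 0.006696 = 209.7 d
Total t = Σ t_i = 809.2 days = 2.215 years.

2.22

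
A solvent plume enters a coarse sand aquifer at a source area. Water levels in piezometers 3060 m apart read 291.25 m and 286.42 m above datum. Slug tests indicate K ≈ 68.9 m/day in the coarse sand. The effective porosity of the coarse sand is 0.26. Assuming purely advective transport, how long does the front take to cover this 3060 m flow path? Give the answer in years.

20.0

Hydraulic gradient i = (291.25 − 286.42) / 3060 = 4.83 / 3060 = 0.001578.
Darcy flux q = K · i = 68.90 × 0.001578 = 0.1088 m/day.
Seepage velocity v = q / n_e = 0.1088 / 0.26 = 0.4183 m/day.
Travel time t = L / v = 3060 / 0.4183 = 7316 days = 20.03 years.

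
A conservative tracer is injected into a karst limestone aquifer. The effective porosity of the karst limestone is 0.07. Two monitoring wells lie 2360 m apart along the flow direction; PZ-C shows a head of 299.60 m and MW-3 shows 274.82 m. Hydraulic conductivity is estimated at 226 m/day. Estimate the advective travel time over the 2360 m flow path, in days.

Hydraulic gradient i = (299.60 − 274.82) / 2360 = 24.78 / 2360 = 0.01050.
Darcy flux q = K · i = 226.0 × 0.01050 = 2.373 m/day.
Seepage velocity v = q / n_e = 2.373 / 0.07 = 33.90 m/day.
Travel time t = L / v = 2360 / 33.90 = 69.62 days.

69.6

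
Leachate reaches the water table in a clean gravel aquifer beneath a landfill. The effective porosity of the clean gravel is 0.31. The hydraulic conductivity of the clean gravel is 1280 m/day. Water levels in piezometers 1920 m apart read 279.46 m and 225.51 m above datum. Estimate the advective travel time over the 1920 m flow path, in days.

16.5

Hydraulic gradient i = (279.46 − 225.51) / 1920 = 53.95 / 1920 = 0.02810.
Darcy flux q = K · i = 1280 × 0.02810 = 35.97 m/day.
Seepage velocity v = q / n_e = 35.97 / 0.31 = 116.0 m/day.
Travel time t = L / v = 1920 / 116.0 = 16.55 days.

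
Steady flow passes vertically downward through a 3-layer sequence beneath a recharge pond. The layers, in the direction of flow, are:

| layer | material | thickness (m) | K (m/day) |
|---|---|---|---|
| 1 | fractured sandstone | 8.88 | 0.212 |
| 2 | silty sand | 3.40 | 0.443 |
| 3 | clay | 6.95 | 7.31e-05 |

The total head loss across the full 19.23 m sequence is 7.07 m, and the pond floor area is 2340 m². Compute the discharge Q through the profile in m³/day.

0.174

Flow is perpendicular to layering, so the layers act in series and the equivalent K is the thickness-weighted harmonic mean.
Total thickness L = 8.88 + 3.40 + 6.95 = 19.23 m.
Σ(b_i/K_i) = 8.88/0.212 + 3.40/0.443 + 6.95/7.31e-05 = 95125 d.
K_eq = L / Σ(b_i/K_i) = 19.23 / 95125 = 0.0002022 m/day.
Q = K_eq · A · (Δh/L) = 0.0002022 × 2340 × (7.07/19.23) = 0.1739 m³/day.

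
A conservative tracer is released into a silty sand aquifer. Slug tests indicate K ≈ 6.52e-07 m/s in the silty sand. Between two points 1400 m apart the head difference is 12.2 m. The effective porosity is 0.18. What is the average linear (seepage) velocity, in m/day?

0.00273

Convert K: 6.52e-07 m/s × 86400 = 0.05633 m/day.
Hydraulic gradient i = Δh / L = 12.2 / 1400 = 0.008714.
Darcy flux q = K · i = 0.05633 × 0.008714 = 0.0004909 m/day.
Seepage velocity v = q / n_e = 0.0004909 / 0.18 = 0.002727 m/day.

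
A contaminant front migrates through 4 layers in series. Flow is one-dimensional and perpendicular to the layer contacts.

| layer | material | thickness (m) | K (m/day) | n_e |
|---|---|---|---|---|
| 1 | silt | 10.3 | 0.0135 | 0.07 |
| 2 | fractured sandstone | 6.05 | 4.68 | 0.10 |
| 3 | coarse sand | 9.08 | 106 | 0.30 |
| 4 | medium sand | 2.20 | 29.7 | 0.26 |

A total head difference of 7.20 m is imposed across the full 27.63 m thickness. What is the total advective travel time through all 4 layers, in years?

1.34

With flow normal to the layers, continuity requires the same specific discharge q through every layer.
Σ(b_i/K_i) = 10.3/0.0135 + 6.05/4.68 + 9.08/106 + 2.20/29.7 = 764.4 d.
q = Δh / Σ(b_i/K_i) = 7.20 / 764.4 = 0.009419 m/day.
In each layer the seepage velocity is v_i = q/n_i, so the layer transit time is t_i = b_i·n_i / q:
  layer 1 (silt): t_1 = 10.3 × 0.07 / 0.009419 = 76.55 d
  layer 2 (fractured sandstone): t_2 = 6.05 × 0.10 / 0.009419 = 64.23 d
  layer 3 (coarse sand): t_3 = 9.08 × 0.30 / 0.009419 = 289.2 d
  layer 4 (medium sand): t_4 = 2.20 × 0.26 / 0.009419 = 60.73 d
Total t = Σ t_i = 490.7 days = 1.343 years.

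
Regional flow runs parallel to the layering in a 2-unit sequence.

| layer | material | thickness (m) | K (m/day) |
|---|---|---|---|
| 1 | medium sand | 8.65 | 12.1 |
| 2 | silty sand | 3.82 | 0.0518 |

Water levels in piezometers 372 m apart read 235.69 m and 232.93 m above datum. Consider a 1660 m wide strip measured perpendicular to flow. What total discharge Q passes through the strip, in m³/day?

Flow is parallel to layering, so each bed carries its own Darcy discharge and the transmissivities add.
Σ(K_i·b_i) = 12.1×8.65 + 0.0518×3.82 = 104.9 m²/day.
Hydraulic gradient i = (235.69 − 232.93) / 372 = 2.76 / 372 = 0.007419.
Q = Σ(K_i·b_i) · W · i = 104.9 × 1660 × 0.007419 = 1292 m³/day.

1290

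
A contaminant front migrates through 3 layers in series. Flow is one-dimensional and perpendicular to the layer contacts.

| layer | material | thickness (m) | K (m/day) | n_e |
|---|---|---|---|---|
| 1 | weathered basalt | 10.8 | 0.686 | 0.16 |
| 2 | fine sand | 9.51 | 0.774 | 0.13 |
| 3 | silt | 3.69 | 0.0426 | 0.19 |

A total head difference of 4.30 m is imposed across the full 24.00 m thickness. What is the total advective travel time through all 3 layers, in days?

97.7

With flow normal to the layers, continuity requires the same specific discharge q through every layer.
Σ(b_i/K_i) = 10.8/0.686 + 9.51/0.774 + 3.69/0.0426 = 114.6 d.
q = Δh / Σ(b_i/K_i) = 4.30 / 114.6 = 0.03751 m/day.
In each layer the seepage velocity is v_i = q/n_i, so the layer transit time is t_i = b_i·n_i / q:
  layer 1 (weathered basalt): t_1 = 10.8 × 0.16 / 0.03751 = 46.07 d
  layer 2 (fine sand): t_2 = 9.51 × 0.13 / 0.03751 = 32.96 d
  layer 3 (silt): t_3 = 3.69 × 0.19 / 0.03751 = 18.69 d
Total t = Σ t_i = 97.73 days.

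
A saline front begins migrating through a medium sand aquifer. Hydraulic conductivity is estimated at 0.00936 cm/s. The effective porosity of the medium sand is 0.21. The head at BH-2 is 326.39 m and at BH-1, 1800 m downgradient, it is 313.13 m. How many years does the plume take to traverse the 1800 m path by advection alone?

17.4

Convert K: 0.00936 cm/s × 864 = 8.087 m/day.
Hydraulic gradient i = (326.39 − 313.13) / 1800 = 13.26 / 1800 = 0.007367.
Darcy flux q = K · i = 8.087 × 0.007367 = 0.05957 m/day.
Seepage velocity v = q / n_e = 0.05957 / 0.21 = 0.2837 m/day.
Travel time t = L / v = 1800 / 0.2837 = 6345 days = 17.37 years.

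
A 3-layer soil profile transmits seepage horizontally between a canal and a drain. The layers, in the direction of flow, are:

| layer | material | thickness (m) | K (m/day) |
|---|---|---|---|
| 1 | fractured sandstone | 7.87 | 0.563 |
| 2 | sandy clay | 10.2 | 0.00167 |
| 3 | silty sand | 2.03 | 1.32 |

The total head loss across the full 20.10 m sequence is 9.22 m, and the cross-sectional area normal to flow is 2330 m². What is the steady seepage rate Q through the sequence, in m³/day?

3.51

Flow is perpendicular to layering, so the layers act in series and the equivalent K is the thickness-weighted harmonic mean.
Total thickness L = 7.87 + 10.2 + 2.03 = 20.10 m.
Σ(b_i/K_i) = 7.87/0.563 + 10.2/0.00167 + 2.03/1.32 = 6123 d.
K_eq = L / Σ(b_i/K_i) = 20.10 / 6123 = 0.003283 m/day.
Q = K_eq · A · (Δh/L) = 0.003283 × 2330 × (9.22/20.10) = 3.508 m³/day.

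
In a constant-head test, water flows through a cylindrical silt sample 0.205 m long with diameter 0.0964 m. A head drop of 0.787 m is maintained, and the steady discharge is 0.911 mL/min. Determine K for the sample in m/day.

0.0468

Cross-sectional area A = π·(d/2)² = π × (0.0964/2)² = 0.007299 m².
Convert discharge: 0.911 mL/min = 1.518e-08 m³/s.
Darcy's law rearranged: K = Q·L / (A·Δh) = 1.518e-08 × 0.205 / (0.007299 × 0.787) = 5.419e-07 m/s = 0.04682 m/day.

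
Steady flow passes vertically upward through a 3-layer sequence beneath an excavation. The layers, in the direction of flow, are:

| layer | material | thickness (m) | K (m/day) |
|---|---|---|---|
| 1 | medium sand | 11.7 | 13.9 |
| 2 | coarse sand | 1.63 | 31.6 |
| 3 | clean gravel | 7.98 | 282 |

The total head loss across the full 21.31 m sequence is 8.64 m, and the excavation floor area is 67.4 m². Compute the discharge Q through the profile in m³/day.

Flow is perpendicular to layering, so the layers act in series and the equivalent K is the thickness-weighted harmonic mean.
Total thickness L = 11.7 + 1.63 + 7.98 = 21.31 m.
Σ(b_i/K_i) = 11.7/13.9 + 1.63/31.6 + 7.98/282 = 0.9216 d.
K_eq = L / Σ(b_i/K_i) = 21.31 / 0.9216 = 23.12 m/day.
Q = K_eq · A · (Δh/L) = 23.12 × 67.4 × (8.64/21.31) = 631.9 m³/day.

632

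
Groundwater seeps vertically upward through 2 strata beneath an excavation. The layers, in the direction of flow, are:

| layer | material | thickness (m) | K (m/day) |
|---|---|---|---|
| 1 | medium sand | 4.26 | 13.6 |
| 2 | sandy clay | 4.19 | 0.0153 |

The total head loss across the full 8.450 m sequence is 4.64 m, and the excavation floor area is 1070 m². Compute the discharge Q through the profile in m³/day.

18.1

Flow is perpendicular to layering, so the layers act in series and the equivalent K is the thickness-weighted harmonic mean.
Total thickness L = 4.26 + 4.19 = 8.450 m.
Σ(b_i/K_i) = 4.26/13.6 + 4.19/0.0153 = 274.2 d.
K_eq = L / Σ(b_i/K_i) = 8.450 / 274.2 = 0.03082 m/day.
Q = K_eq · A · (Δh/L) = 0.03082 × 1070 × (4.64/8.450) = 18.11 m³/day.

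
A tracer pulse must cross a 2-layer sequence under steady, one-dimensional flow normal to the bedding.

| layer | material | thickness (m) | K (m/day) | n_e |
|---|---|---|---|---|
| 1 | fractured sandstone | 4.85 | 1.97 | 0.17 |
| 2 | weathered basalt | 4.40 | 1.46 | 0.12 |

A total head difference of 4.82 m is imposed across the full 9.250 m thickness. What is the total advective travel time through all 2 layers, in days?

With flow normal to the layers, continuity requires the same specific discharge q through every layer.
Σ(b_i/K_i) = 4.85/1.97 + 4.40/1.46 = 5.476 d.
q = Δh / Σ(b_i/K_i) = 4.82 / 5.476 = 0.8803 m/day.
In each layer the seepage velocity is v_i = q/n_i, so the layer transit time is t_i = b_i·n_i / q:
  layer 1 (fractured sandstone): t_1 = 4.85 × 0.17 / 0.8803 = 0.9367 d
  layer 2 (weathered basalt): t_2 = 4.40 × 0.12 / 0.8803 = 0.5998 d
Total t = Σ t_i = 1.536 days.

1.54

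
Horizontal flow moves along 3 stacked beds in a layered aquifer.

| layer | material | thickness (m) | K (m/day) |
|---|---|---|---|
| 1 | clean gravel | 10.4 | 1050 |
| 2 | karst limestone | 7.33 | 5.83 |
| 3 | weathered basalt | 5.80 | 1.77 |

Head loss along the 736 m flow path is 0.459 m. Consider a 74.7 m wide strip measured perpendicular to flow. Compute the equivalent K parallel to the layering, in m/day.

Flow is parallel to layering, so each bed carries its own Darcy discharge and the transmissivities add.
Σ(K_i·b_i) = 1050×10.4 + 5.83×7.33 + 1.77×5.80 = 10973 m²/day.
Total thickness b = 23.53 m, so K_eq = Σ(K_i·b_i)/b = 466.3 m/day.

466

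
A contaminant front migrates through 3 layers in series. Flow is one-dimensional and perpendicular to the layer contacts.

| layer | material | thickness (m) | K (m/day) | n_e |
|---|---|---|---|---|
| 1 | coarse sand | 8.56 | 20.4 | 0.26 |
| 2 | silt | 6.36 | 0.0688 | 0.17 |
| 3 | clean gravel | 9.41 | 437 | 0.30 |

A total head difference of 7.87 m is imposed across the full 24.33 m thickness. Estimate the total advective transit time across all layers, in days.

With flow normal to the layers, continuity requires the same specific discharge q through every layer.
Σ(b_i/K_i) = 8.56/20.4 + 6.36/0.0688 + 9.41/437 = 92.88 d.
q = Δh / Σ(b_i/K_i) = 7.87 / 92.88 = 0.08473 m/day.
In each layer the seepage velocity is v_i = q/n_i, so the layer transit time is t_i = b_i·n_i / q:
  layer 1 (coarse sand): t_1 = 8.56 × 0.26 / 0.08473 = 26.27 d
  layer 2 (silt): t_2 = 6.36 × 0.17 / 0.08473 = 12.76 d
  layer 3 (clean gravel): t_3 = 9.41 × 0.30 / 0.08473 = 33.32 d
Total t = Σ t_i = 72.34 days.

72.3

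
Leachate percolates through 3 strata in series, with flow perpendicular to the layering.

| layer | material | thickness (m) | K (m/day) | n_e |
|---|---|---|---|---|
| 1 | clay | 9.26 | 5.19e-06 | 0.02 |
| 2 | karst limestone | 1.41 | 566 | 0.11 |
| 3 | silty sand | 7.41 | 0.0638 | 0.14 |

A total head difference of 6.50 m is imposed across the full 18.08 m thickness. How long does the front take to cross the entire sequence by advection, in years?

With flow normal to the layers, continuity requires the same specific discharge q through every layer.
Σ(b_i/K_i) = 9.26/5.19e-06 + 1.41/566 + 7.41/0.0638 = 1.784e+06 d.
q = Δh / Σ(b_i/K_i) = 6.50 / 1.784e+06 = 3.643e-06 m/day.
In each layer the seepage velocity is v_i = q/n_i, so the layer transit time is t_i = b_i·n_i / q:
  layer 1 (clay): t_1 = 9.26 × 0.02 / 3.643e-06 = 50839 d
  layer 2 (karst limestone): t_2 = 1.41 × 0.11 / 3.643e-06 = 42577 d
  layer 3 (silty sand): t_3 = 7.41 × 0.14 / 3.643e-06 = 2.848e+05 d
Total t = Σ t_i = 3.782e+05 days = 1035 years.

1040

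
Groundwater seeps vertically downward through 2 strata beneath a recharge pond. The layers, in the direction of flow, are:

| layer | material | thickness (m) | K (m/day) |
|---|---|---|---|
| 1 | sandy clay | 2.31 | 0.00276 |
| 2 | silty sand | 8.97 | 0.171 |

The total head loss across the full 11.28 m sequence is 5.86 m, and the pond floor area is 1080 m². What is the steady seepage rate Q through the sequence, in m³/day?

Flow is perpendicular to layering, so the layers act in series and the equivalent K is the thickness-weighted harmonic mean.
Total thickness L = 2.31 + 8.97 = 11.28 m.
Σ(b_i/K_i) = 2.31/0.00276 + 8.97/0.171 = 889.4 d.
K_eq = L / Σ(b_i/K_i) = 11.28 / 889.4 = 0.01268 m/day.
Q = K_eq · A · (Δh/L) = 0.01268 × 1080 × (5.86/11.28) = 7.116 m³/day.

7.12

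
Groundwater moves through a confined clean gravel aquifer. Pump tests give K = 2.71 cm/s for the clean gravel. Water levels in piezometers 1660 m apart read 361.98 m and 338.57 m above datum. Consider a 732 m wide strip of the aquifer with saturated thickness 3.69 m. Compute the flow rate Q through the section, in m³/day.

89200

Convert K: 2.71 cm/s × 864 = 2341 m/day.
Cross-sectional area A = 732 × 3.69 = 2701 m².
Hydraulic gradient i = (361.98 − 338.57) / 1660 = 23.41 / 1660 = 0.01410.
Darcy's law: Q = K · A · i = 2341 × 2701 × 0.01410 = 89190 m³/day.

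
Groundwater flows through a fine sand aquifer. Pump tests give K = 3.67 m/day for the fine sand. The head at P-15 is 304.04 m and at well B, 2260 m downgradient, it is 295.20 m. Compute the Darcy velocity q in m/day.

0.0144

Hydraulic gradient i = (304.04 − 295.20) / 2260 = 8.84 / 2260 = 0.003912.
Specific discharge q = K · i = 3.670 × 0.003912 = 0.01436 m/day.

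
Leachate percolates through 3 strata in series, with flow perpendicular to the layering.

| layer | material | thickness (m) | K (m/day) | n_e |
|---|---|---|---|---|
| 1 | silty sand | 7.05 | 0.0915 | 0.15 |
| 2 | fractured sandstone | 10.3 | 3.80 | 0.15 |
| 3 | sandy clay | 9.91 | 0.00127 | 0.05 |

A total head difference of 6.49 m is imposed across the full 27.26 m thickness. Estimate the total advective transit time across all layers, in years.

10.3

With flow normal to the layers, continuity requires the same specific discharge q through every layer.
Σ(b_i/K_i) = 7.05/0.0915 + 10.3/3.80 + 9.91/0.00127 = 7883 d.
q = Δh / Σ(b_i/K_i) = 6.49 / 7883 = 0.0008233 m/day.
In each layer the seepage velocity is v_i = q/n_i, so the layer transit time is t_i = b_i·n_i / q:
  layer 1 (silty sand): t_1 = 7.05 × 0.15 / 0.0008233 = 1284 d
  layer 2 (fractured sandstone): t_2 = 10.3 × 0.15 / 0.0008233 = 1877 d
  layer 3 (sandy clay): t_3 = 9.91 × 0.05 / 0.0008233 = 601.8 d
Total t = Σ t_i = 3763 days = 10.30 years.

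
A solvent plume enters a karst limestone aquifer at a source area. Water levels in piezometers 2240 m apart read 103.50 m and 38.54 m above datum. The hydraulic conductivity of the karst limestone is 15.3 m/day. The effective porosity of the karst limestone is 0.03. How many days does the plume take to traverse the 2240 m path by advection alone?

Hydraulic gradient i = (103.50 − 38.54) / 2240 = 64.96 / 2240 = 0.02900.
Darcy flux q = K · i = 15.30 × 0.02900 = 0.4437 m/day.
Seepage velocity v = q / n_e = 0.4437 / 0.03 = 14.79 m/day.
Travel time t = L / v = 2240 / 14.79 = 151.5 days.

151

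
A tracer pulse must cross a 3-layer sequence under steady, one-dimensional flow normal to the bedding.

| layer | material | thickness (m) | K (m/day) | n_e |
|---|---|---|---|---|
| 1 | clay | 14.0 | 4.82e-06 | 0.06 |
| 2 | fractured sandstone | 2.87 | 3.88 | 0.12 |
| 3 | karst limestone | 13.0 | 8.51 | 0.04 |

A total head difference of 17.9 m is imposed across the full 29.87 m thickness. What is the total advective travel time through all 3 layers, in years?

With flow normal to the layers, continuity requires the same specific discharge q through every layer.
Σ(b_i/K_i) = 14.0/4.82e-06 + 2.87/3.88 + 13.0/8.51 = 2.905e+06 d.
q = Δh / Σ(b_i/K_i) = 17.9 / 2.905e+06 = 6.163e-06 m/day.
In each layer the seepage velocity is v_i = q/n_i, so the layer transit time is t_i = b_i·n_i / q:
  layer 1 (clay): t_1 = 14.0 × 0.06 / 6.163e-06 = 1.363e+05 d
  layer 2 (fractured sandstone): t_2 = 2.87 × 0.12 / 6.163e-06 = 55885 d
  layer 3 (karst limestone): t_3 = 13.0 × 0.04 / 6.163e-06 = 84378 d
Total t = Σ t_i = 2.766e+05 days = 757.2 years.

757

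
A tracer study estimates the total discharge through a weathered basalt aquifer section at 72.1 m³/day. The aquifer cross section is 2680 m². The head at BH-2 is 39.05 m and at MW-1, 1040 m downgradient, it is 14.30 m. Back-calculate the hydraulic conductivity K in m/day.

Hydraulic gradient i = (39.05 − 14.30) / 1040 = 24.75 / 1040 = 0.02380.
From Q = K·A·i, K = Q / (A·i) = 72.1 / (2680 × 0.02380) = 1.130 m/day.

1.13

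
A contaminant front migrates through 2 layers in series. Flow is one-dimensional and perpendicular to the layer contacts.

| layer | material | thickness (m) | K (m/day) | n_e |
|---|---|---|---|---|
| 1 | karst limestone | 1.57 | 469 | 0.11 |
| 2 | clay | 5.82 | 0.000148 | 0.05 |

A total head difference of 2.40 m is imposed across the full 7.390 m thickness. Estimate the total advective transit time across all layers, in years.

20.8

With flow normal to the layers, continuity requires the same specific discharge q through every layer.
Σ(b_i/K_i) = 1.57/469 + 5.82/0.000148 = 39324 d.
q = Δh / Σ(b_i/K_i) = 2.40 / 39324 = 6.103e-05 m/day.
In each layer the seepage velocity is v_i = q/n_i, so the layer transit time is t_i = b_i·n_i / q:
  layer 1 (karst limestone): t_1 = 1.57 × 0.11 / 6.103e-05 = 2830 d
  layer 2 (clay): t_2 = 5.82 × 0.05 / 6.103e-05 = 4768 d
Total t = Σ t_i = 7598 days = 20.80 years.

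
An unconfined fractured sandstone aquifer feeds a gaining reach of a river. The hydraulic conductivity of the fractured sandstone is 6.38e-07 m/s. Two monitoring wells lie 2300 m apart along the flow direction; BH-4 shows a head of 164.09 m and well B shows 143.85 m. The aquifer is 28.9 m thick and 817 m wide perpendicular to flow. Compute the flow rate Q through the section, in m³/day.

11.5

Convert K: 6.38e-07 m/s × 86400 = 0.05512 m/day.
Cross-sectional area A = 817 × 28.9 = 23611 m².
Hydraulic gradient i = (164.09 − 143.85) / 2300 = 20.24 / 2300 = 0.008800.
Darcy's law: Q = K · A · i = 0.05512 × 23611 × 0.008800 = 11.45 m³/day.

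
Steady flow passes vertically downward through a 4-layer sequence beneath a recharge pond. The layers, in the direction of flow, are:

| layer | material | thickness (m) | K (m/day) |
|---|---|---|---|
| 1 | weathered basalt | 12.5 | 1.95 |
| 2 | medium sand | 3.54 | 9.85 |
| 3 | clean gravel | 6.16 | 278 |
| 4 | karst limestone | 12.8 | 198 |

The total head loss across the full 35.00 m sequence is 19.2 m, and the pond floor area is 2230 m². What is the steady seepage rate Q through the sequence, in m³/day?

Flow is perpendicular to layering, so the layers act in series and the equivalent K is the thickness-weighted harmonic mean.
Total thickness L = 12.5 + 3.54 + 6.16 + 12.8 = 35.00 m.
Σ(b_i/K_i) = 12.5/1.95 + 3.54/9.85 + 6.16/278 + 12.8/198 = 6.856 d.
K_eq = L / Σ(b_i/K_i) = 35.00 / 6.856 = 5.105 m/day.
Q = K_eq · A · (Δh/L) = 5.105 × 2230 × (19.2/35.00) = 6245 m³/day.

6240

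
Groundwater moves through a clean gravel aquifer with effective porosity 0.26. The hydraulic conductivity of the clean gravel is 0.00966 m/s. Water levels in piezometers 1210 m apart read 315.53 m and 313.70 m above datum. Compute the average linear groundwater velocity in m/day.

4.85

Convert K: 0.00966 m/s × 86400 = 834.6 m/day.
Hydraulic gradient i = (315.53 − 313.70) / 1210 = 1.83 / 1210 = 0.001512.
Darcy flux q = K · i = 834.6 × 0.001512 = 1.262 m/day.
Seepage velocity v = q / n_e = 1.262 / 0.26 = 4.855 m/day.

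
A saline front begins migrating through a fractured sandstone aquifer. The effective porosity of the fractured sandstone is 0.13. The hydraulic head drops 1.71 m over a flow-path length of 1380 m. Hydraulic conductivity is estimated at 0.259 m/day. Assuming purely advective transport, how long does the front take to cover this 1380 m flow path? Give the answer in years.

Hydraulic gradient i = Δh / L = 1.71 / 1380 = 0.001239.
Darcy flux q = K · i = 0.2590 × 0.001239 = 0.0003209 m/day.
Seepage velocity v = q / n_e = 0.0003209 / 0.13 = 0.002469 m/day.
Travel time t = L / v = 1380 / 0.002469 = 5.590e+05 days = 1530 years.

1530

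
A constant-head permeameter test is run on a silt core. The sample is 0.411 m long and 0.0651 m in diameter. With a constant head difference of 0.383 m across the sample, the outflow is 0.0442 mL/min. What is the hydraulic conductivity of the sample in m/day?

0.0205

Cross-sectional area A = π·(d/2)² = π × (0.0651/2)² = 0.003329 m².
Convert discharge: 0.0442 mL/min = 7.367e-10 m³/s.
Darcy's law rearranged: K = Q·L / (A·Δh) = 7.367e-10 × 0.411 / (0.003329 × 0.383) = 2.375e-07 m/s = 0.02052 m/day.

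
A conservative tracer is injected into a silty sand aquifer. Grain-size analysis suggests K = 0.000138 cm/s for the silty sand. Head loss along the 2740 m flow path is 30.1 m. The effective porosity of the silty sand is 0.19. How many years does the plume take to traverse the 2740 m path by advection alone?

1090

Convert K: 0.000138 cm/s × 864 = 0.1192 m/day.
Hydraulic gradient i = Δh / L = 30.1 / 2740 = 0.01099.
Darcy flux q = K · i = 0.1192 × 0.01099 = 0.001310 m/day.
Seepage velocity v = q / n_e = 0.001310 / 0.19 = 0.006894 m/day.
Travel time t = L / v = 2740 / 0.006894 = 3.975e+05 days = 1088 years.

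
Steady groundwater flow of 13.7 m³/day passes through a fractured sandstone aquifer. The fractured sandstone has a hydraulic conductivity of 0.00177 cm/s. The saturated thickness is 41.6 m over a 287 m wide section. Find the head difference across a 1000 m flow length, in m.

0.750

Convert K: 0.00177 cm/s × 864 = 1.529 m/day.
Cross-sectional area A = 287 × 41.6 = 11939 m².
From Q = K·A·i, i = Q / (K·A) = 13.7 / (1.529 × 11939) = 0.0007503.
Head loss Δh = i · L = 0.0007503 × 1000 = 0.7503 m.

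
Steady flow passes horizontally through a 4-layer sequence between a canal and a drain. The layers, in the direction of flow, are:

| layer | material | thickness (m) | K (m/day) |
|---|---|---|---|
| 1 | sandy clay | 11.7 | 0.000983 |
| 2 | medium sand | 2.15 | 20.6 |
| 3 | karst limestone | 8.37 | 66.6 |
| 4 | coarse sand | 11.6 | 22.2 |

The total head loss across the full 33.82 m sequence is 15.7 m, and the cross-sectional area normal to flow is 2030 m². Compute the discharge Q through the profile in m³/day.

2.68

Flow is perpendicular to layering, so the layers act in series and the equivalent K is the thickness-weighted harmonic mean.
Total thickness L = 11.7 + 2.15 + 8.37 + 11.6 = 33.82 m.
Σ(b_i/K_i) = 11.7/0.000983 + 2.15/20.6 + 8.37/66.6 + 11.6/22.2 = 11903 d.
K_eq = L / Σ(b_i/K_i) = 33.82 / 11903 = 0.002841 m/day.
Q = K_eq · A · (Δh/L) = 0.002841 × 2030 × (15.7/33.82) = 2.678 m³/day.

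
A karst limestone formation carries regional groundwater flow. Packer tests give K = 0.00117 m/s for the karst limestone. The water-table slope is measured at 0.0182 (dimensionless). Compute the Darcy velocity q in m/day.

Convert K: 0.00117 m/s × 86400 = 101.1 m/day.
Hydraulic gradient i = 0.0182.
Specific discharge q = K · i = 101.1 × 0.01820 = 1.840 m/day.

1.84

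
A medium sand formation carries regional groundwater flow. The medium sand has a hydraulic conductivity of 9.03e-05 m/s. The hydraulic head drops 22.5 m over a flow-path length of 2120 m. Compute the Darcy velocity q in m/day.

Convert K: 9.03e-05 m/s × 86400 = 7.802 m/day.
Hydraulic gradient i = Δh / L = 22.5 / 2120 = 0.01061.
Specific discharge q = K · i = 7.802 × 0.01061 = 0.08280 m/day.

0.0828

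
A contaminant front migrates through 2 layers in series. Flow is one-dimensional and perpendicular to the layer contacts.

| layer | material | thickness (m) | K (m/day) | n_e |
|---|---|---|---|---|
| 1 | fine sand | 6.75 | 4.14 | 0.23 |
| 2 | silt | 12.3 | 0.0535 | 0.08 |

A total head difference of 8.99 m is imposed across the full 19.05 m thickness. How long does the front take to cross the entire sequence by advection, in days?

65.3

With flow normal to the layers, continuity requires the same specific discharge q through every layer.
Σ(b_i/K_i) = 6.75/4.14 + 12.3/0.0535 = 231.5 d.
q = Δh / Σ(b_i/K_i) = 8.99 / 231.5 = 0.03883 m/day.
In each layer the seepage velocity is v_i = q/n_i, so the layer transit time is t_i = b_i·n_i / q:
  layer 1 (fine sand): t_1 = 6.75 × 0.23 / 0.03883 = 39.98 d
  layer 2 (silt): t_2 = 12.3 × 0.08 / 0.03883 = 25.34 d
Total t = Σ t_i = 65.33 days.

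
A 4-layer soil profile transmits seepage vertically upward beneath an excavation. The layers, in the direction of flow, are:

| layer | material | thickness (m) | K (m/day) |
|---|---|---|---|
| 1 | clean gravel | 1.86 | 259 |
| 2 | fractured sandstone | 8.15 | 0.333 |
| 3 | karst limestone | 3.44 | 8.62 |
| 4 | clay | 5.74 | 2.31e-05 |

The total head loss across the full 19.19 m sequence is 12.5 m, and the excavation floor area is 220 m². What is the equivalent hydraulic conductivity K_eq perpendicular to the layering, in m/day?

7.72e-05

Flow is perpendicular to layering, so the layers act in series and the equivalent K is the thickness-weighted harmonic mean.
Total thickness L = 1.86 + 8.15 + 3.44 + 5.74 = 19.19 m.
Σ(b_i/K_i) = 1.86/259 + 8.15/0.333 + 3.44/8.62 + 5.74/2.31e-05 = 2.485e+05 d.
K_eq = L / Σ(b_i/K_i) = 19.19 / 2.485e+05 = 7.722e-05 m/day.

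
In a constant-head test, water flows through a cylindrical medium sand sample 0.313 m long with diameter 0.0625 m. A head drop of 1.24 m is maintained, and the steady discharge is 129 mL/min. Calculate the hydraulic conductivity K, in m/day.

15.3

Cross-sectional area A = π·(d/2)² = π × (0.0625/2)² = 0.003068 m².
Convert discharge: 129 mL/min = 2.150e-06 m³/s.
Darcy's law rearranged: K = Q·L / (A·Δh) = 2.150e-06 × 0.313 / (0.003068 × 1.24) = 0.0001769 m/s = 15.28 m/day.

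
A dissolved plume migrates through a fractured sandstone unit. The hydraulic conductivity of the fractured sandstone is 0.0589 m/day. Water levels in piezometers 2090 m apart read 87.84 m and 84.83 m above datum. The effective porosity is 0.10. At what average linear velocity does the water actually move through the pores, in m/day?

Hydraulic gradient i = (87.84 − 84.83) / 2090 = 3.01 / 2090 = 0.001440.
Darcy flux q = K · i = 0.05890 × 0.001440 = 8.483e-05 m/day.
Seepage velocity v = q / n_e = 8.483e-05 / 0.10 = 0.0008483 m/day.

0.000848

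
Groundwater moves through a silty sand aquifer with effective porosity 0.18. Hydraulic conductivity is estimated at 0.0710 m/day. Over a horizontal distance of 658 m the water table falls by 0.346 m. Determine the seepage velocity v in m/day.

Hydraulic gradient i = Δh / L = 0.346 / 658 = 0.0005258.
Darcy flux q = K · i = 0.07100 × 0.0005258 = 3.733e-05 m/day.
Seepage velocity v = q / n_e = 3.733e-05 / 0.18 = 0.0002074 m/day.

0.000207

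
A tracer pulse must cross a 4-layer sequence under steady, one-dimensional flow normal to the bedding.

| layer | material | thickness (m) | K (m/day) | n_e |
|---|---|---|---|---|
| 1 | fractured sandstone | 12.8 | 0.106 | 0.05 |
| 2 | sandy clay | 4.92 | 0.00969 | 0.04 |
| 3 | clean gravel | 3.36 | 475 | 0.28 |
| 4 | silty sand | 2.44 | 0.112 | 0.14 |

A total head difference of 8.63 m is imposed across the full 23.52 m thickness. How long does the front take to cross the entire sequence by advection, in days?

160

With flow normal to the layers, continuity requires the same specific discharge q through every layer.
Σ(b_i/K_i) = 12.8/0.106 + 4.92/0.00969 + 3.36/475 + 2.44/0.112 = 650.3 d.
q = Δh / Σ(b_i/K_i) = 8.63 / 650.3 = 0.01327 m/day.
In each layer the seepage velocity is v_i = q/n_i, so the layer transit time is t_i = b_i·n_i / q:
  layer 1 (fractured sandstone): t_1 = 12.8 × 0.05 / 0.01327 = 48.23 d
  layer 2 (sandy clay): t_2 = 4.92 × 0.04 / 0.01327 = 14.83 d
  layer 3 (clean gravel): t_3 = 3.36 × 0.28 / 0.01327 = 70.89 d
  layer 4 (silty sand): t_4 = 2.44 × 0.14 / 0.01327 = 25.74 d
Total t = Σ t_i = 159.7 days.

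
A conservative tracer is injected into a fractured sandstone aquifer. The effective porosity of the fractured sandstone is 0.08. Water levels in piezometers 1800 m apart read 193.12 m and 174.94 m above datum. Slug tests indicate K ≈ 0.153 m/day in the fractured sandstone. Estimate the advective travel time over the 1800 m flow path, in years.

255

Hydraulic gradient i = (193.12 − 174.94) / 1800 = 18.18 / 1800 = 0.01010.
Darcy flux q = K · i = 0.1530 × 0.01010 = 0.001545 m/day.
Seepage velocity v = q / n_e = 0.001545 / 0.08 = 0.01932 m/day.
Travel time t = L / v = 1800 / 0.01932 = 93186 days = 255.1 years.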